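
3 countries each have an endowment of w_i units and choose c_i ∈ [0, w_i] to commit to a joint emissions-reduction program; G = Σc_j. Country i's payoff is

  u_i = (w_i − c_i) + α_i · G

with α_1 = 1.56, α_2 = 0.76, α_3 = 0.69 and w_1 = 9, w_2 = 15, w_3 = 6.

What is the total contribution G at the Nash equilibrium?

9

∂u_i/∂c_i = α_i − 1, so country i contributes w_i if α_i > 1, else 0.
α_i > 1 for i ∈ {1}; NE contributions (9, 0, 0), G = 9.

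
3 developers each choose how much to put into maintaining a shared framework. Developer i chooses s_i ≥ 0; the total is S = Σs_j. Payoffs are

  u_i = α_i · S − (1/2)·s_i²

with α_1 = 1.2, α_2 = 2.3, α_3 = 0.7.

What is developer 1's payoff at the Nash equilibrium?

Developer i's FOC: ∂u_i/∂s_i = α_i − s_i = 0, so s_i* = α_i.
NE contributions = (1.2, 2.3, 0.7); S = 4.2.
u_1 = α_1·S − ½·(s_1)² = 1.2·4.2 − ½·1.2² = 4.32.

4.32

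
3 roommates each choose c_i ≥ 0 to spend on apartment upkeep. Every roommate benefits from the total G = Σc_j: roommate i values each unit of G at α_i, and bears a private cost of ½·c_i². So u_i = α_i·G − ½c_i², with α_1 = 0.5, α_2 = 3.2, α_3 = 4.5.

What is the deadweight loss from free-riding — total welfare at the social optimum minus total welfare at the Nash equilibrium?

48.99

Roommate i's FOC: ∂u_i/∂c_i = α_i − c_i = 0, so c_i* = α_i.
NE contributions = (0.5, 3.2, 4.5); G = 8.2.
W^NE = (Σα)·G − ½Σα_i² = 8.2² − ½·30.74 = 51.87.
Planner sets c_i = Σα_j = 8.2 for every i, so G^SO = 3·8.2 = 24.6.
W^SO = (Σα)·G^SO − ½·3·(Σα)² = (3/2)·8.2² = 100.86.
Deadweight loss = W^SO − W^NE = 48.99.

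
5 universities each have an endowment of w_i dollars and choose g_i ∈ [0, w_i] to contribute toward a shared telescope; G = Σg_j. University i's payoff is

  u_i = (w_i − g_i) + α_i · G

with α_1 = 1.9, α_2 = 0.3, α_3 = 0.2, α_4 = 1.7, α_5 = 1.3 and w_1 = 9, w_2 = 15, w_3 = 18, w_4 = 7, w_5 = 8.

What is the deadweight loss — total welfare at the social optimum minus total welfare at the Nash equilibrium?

∂u_i/∂g_i = α_i − 1, so university i contributes w_i if α_i > 1, else 0.
α_i > 1 for i ∈ {1, 4, 5}; NE contributions (9, 0, 0, 7, 8), G = 24.
W^NE = Σw_i − G^NE + (Σα_i)·G^NE = 57 + 4.4·24 = 162.6.
Planner: ∂(Σu_j)/∂g_i = Σα_j − 1 = 4.4 > 0, so everyone contributes w_i; G^SO = 57, W^SO = 57 + 4.4·57 = 307.8.
Deadweight loss = 145.2.

145.2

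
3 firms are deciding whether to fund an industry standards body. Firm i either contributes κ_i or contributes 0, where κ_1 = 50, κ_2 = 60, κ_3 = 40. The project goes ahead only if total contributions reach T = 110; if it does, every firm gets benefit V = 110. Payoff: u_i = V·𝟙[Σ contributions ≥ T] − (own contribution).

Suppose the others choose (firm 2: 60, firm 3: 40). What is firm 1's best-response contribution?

Others' total = 100. Contributing 50 brings total to 150 ≥ 110: gain V − κ_1 = 60.
Best response: 50.

50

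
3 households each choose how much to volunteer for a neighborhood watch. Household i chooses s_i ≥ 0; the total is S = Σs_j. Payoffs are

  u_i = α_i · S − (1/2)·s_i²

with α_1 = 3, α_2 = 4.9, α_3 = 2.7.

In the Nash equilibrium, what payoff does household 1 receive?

Household i's FOC: ∂u_i/∂s_i = α_i − s_i = 0, so s_i* = α_i.
NE contributions = (3, 4.9, 2.7); S = 10.6.
u_1 = α_1·S − ½·(s_1)² = 3·10.6 − ½·3² = 27.3.

27.3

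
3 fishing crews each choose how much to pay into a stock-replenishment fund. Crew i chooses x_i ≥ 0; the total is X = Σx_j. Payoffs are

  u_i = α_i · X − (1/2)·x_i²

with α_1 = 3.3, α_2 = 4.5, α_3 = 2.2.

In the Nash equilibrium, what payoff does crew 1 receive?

Crew i's FOC: ∂u_i/∂x_i = α_i − x_i = 0, so x_i* = α_i.
NE contributions = (3.3, 4.5, 2.2); X = 10.
u_1 = α_1·X − ½·(x_1)² = 3.3·10 − ½·3.3² = 27.555.

27.555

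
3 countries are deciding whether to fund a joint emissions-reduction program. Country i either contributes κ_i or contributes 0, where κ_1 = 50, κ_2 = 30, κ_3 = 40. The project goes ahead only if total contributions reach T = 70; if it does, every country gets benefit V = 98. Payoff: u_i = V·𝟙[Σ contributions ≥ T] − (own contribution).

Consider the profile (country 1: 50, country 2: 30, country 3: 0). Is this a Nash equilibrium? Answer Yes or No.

Total = 80 ≥ 70: provided.
Country 1 (pledges 50, payoff 48): dropping to 0 → total 30, payoff 0. No gain.
Country 2 (pledges 30, payoff 68): dropping to 0 → total 50, payoff 0. No gain.
Country 3 (pledges 0, payoff 98): pledging 40 → total 120, payoff 58. No gain.

Yes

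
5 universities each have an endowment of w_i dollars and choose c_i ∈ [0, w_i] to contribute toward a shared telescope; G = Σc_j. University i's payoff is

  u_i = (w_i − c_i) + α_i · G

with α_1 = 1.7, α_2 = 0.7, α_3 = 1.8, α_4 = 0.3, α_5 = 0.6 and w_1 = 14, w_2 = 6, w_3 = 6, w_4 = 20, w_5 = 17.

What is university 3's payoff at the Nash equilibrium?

∂u_i/∂c_i = α_i − 1, so university i contributes w_i if α_i > 1, else 0.
α_i > 1 for i ∈ {1, 3}; NE contributions (14, 0, 6, 0, 0), G = 20.
u_3 = (6 − 6) + 1.8·20 = 36.

36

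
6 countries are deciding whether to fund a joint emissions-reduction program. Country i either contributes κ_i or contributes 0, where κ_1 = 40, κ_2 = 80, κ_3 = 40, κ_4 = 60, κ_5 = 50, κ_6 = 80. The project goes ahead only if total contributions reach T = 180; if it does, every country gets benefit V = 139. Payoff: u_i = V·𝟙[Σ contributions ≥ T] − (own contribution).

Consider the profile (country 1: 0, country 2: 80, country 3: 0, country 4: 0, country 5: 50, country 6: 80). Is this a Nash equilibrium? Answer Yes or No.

Total = 210 ≥ 180: provided.
Country 1 (pledges 0, payoff 139): pledging 40 → total 250, payoff 99. No gain.
Country 2 (pledges 80, payoff 59): dropping to 0 → total 130, payoff 0. No gain.
Country 3 (pledges 0, payoff 139): pledging 40 → total 250, payoff 99. No gain.
Country 4 (pledges 0, payoff 139): pledging 60 → total 270, payoff 79. No gain.
Country 5 (pledges 50, payoff 89): dropping to 0 → total 160, payoff 0. No gain.
Country 6 (pledges 80, payoff 59): dropping to 0 → total 130, payoff 0. No gain.

Yes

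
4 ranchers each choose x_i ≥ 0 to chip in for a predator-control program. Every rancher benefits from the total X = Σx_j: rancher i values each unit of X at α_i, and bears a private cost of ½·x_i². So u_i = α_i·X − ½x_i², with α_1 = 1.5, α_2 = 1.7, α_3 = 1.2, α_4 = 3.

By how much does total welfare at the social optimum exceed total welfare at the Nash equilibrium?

62.55

Rancher i's FOC: ∂u_i/∂x_i = α_i − x_i = 0, so x_i* = α_i.
NE contributions = (1.5, 1.7, 1.2, 3); X = 7.4.
W^NE = (Σα)·X − ½Σα_i² = 7.4² − ½·15.58 = 46.97.
Planner sets x_i = Σα_j = 7.4 for every i, so X^SO = 4·7.4 = 29.6.
W^SO = (Σα)·X^SO − ½·4·(Σα)² = (4/2)·7.4² = 109.52.
Deadweight loss = W^SO − W^NE = 62.55.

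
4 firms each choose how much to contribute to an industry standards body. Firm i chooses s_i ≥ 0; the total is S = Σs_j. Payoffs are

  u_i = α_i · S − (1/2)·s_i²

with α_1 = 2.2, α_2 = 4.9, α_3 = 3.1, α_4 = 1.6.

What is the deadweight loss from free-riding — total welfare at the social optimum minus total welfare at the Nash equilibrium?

159.75

Firm i's FOC: ∂u_i/∂s_i = α_i − s_i = 0, so s_i* = α_i.
NE contributions = (2.2, 4.9, 3.1, 1.6); S = 11.8.
W^NE = (Σα)·S − ½Σα_i² = 11.8² − ½·41.02 = 118.73.
Planner sets s_i = Σα_j = 11.8 for every i, so S^SO = 4·11.8 = 47.2.
W^SO = (Σα)·S^SO − ½·4·(Σα)² = (4/2)·11.8² = 278.48.
Deadweight loss = W^SO − W^NE = 159.75.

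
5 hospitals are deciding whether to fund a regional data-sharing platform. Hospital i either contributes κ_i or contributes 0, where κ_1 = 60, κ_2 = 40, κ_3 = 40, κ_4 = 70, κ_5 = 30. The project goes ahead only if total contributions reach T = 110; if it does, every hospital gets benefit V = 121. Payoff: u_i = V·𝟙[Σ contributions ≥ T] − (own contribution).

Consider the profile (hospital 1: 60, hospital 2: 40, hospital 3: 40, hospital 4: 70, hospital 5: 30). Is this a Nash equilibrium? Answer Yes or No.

Total = 240 ≥ 110: provided.
Hospital 1 (pledges 60, payoff 61): dropping to 0 → total 180, payoff 121. Profitable deviation.

No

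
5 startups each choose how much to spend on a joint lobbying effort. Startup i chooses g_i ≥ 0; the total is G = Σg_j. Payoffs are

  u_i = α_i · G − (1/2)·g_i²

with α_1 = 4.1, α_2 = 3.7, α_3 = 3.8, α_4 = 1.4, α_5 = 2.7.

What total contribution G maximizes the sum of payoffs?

Planner FOC: ∂(Σu_j)/∂g_i = (Σα_j) − g_i = 0, so g_i^SO = Σα_j = 15.7 for every i; G^SO = 78.5.

78.5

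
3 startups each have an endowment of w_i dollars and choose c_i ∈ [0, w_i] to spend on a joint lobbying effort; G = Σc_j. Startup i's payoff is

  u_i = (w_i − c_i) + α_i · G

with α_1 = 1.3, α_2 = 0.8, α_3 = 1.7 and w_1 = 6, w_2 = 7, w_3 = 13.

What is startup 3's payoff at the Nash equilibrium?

32.3

∂u_i/∂c_i = α_i − 1, so startup i contributes w_i if α_i > 1, else 0.
α_i > 1 for i ∈ {1, 3}; NE contributions (6, 0, 13), G = 19.
u_3 = (13 − 13) + 1.7·19 = 32.3.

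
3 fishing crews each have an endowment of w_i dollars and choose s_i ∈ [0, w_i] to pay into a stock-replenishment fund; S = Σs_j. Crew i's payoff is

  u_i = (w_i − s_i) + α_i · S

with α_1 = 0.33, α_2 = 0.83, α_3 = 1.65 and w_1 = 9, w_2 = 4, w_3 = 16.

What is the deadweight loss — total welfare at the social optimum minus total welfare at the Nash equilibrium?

∂u_i/∂s_i = α_i − 1, so crew i contributes w_i if α_i > 1, else 0.
α_i > 1 for i ∈ {3}; NE contributions (0, 0, 16), S = 16.
W^NE = Σw_i − S^NE + (Σα_i)·S^NE = 29 + 1.81·16 = 57.96.
Planner: ∂(Σu_j)/∂s_i = Σα_j − 1 = 1.81 > 0, so everyone contributes w_i; S^SO = 29, W^SO = 29 + 1.81·29 = 81.49.
Deadweight loss = 23.53.

23.53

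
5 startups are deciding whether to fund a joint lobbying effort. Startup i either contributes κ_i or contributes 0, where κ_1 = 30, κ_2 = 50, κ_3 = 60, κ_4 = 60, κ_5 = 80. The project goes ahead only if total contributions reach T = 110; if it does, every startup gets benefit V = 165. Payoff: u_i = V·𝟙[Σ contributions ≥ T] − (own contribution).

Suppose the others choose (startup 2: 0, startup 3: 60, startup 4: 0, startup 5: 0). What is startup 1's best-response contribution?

0

Others' total = 60. Even contributing 30 gives 90 < 110: no benefit either way.
Best response: 0.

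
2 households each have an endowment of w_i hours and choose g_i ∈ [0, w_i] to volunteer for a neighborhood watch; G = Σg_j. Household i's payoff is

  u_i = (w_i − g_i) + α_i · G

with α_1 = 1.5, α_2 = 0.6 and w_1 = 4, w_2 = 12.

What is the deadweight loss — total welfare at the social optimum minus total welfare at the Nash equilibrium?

13.2

∂u_i/∂g_i = α_i − 1, so household i contributes w_i if α_i > 1, else 0.
α_i > 1 for i ∈ {1}; NE contributions (4, 0), G = 4.
W^NE = Σw_i − G^NE + (Σα_i)·G^NE = 16 + 1.1·4 = 20.4.
Planner: ∂(Σu_j)/∂g_i = Σα_j − 1 = 1.1 > 0, so everyone contributes w_i; G^SO = 16, W^SO = 16 + 1.1·16 = 33.6.
Deadweight loss = 13.2.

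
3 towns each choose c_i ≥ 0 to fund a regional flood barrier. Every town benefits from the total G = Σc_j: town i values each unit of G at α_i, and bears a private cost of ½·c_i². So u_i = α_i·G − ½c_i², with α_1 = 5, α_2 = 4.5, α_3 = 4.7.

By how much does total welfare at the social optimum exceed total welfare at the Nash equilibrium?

Town i's FOC: ∂u_i/∂c_i = α_i − c_i = 0, so c_i* = α_i.
NE contributions = (5, 4.5, 4.7); G = 14.2.
W^NE = (Σα)·G − ½Σα_i² = 14.2² − ½·67.34 = 167.97.
Planner sets c_i = Σα_j = 14.2 for every i, so G^SO = 3·14.2 = 42.6.
W^SO = (Σα)·G^SO − ½·3·(Σα)² = (3/2)·14.2² = 302.46.
Deadweight loss = W^SO − W^NE = 134.49.

134.49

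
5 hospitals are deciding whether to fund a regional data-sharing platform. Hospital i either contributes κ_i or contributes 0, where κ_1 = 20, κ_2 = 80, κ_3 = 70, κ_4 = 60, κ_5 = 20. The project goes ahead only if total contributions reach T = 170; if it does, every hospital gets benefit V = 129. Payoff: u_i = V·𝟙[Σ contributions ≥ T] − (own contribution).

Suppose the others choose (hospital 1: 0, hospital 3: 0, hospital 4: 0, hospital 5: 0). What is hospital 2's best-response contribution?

Others' total = 0. Even contributing 80 gives 80 < 170: no benefit either way.
Best response: 0.

0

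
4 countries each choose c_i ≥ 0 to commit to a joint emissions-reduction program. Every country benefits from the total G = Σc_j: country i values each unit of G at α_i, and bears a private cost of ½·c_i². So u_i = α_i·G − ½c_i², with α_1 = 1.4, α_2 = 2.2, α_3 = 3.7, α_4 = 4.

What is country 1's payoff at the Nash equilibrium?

14.84

Country i's FOC: ∂u_i/∂c_i = α_i − c_i = 0, so c_i* = α_i.
NE contributions = (1.4, 2.2, 3.7, 4); G = 11.3.
u_1 = α_1·G − ½·(c_1)² = 1.4·11.3 − ½·1.4² = 14.84.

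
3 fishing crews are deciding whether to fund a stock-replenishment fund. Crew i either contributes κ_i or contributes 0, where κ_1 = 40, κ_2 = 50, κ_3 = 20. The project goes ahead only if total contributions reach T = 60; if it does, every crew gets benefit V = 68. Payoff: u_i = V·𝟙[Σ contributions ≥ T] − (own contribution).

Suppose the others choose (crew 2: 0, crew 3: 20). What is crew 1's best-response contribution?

Others' total = 20. Contributing 40 brings total to 60 ≥ 60: gain V − κ_1 = 28.
Best response: 40.

40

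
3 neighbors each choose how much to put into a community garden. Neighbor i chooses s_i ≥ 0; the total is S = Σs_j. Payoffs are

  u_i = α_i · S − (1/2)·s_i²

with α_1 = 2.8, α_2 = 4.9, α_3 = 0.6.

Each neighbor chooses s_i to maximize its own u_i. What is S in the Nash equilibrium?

8.3

Neighbor i's FOC: ∂u_i/∂s_i = α_i − s_i = 0, so s_i* = α_i.
NE contributions = (2.8, 4.9, 0.6); S = 8.3.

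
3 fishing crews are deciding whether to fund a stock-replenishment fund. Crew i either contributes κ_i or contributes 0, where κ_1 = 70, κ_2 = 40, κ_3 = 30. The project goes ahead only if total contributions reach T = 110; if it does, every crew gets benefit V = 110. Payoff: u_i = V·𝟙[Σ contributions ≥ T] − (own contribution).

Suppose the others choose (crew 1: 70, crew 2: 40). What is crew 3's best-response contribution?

0

Others' total = 110 ≥ 110; contributing adds cost 30 for no extra benefit.
Best response: 0.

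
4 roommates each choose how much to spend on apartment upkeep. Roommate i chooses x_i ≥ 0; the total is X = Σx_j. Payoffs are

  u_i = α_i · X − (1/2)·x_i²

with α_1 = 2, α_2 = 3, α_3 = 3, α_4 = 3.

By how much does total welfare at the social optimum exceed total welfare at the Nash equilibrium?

Roommate i's FOC: ∂u_i/∂x_i = α_i − x_i = 0, so x_i* = α_i.
NE contributions = (2, 3, 3, 3); X = 11.
W^NE = (Σα)·X − ½Σα_i² = 11² − ½·31 = 105.5.
Planner sets x_i = Σα_j = 11 for every i, so X^SO = 4·11 = 44.
W^SO = (Σα)·X^SO − ½·4·(Σα)² = (4/2)·11² = 242.
Deadweight loss = W^SO − W^NE = 136.5.

136.5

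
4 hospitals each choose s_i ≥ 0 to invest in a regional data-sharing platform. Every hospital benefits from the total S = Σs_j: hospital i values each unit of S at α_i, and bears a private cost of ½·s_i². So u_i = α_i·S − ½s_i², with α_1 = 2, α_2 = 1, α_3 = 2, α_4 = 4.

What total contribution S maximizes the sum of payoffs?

Planner FOC: ∂(Σu_j)/∂s_i = (Σα_j) − s_i = 0, so s_i^SO = Σα_j = 9 for every i; S^SO = 36.

36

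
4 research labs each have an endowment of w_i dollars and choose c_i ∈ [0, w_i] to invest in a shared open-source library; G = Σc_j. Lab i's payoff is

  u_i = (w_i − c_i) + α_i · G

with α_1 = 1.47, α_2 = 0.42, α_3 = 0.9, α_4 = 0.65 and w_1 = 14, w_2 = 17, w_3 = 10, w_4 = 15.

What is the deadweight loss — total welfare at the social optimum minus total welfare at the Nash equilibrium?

∂u_i/∂c_i = α_i − 1, so lab i contributes w_i if α_i > 1, else 0.
α_i > 1 for i ∈ {1}; NE contributions (14, 0, 0, 0), G = 14.
W^NE = Σw_i − G^NE + (Σα_i)·G^NE = 56 + 2.44·14 = 90.16.
Planner: ∂(Σu_j)/∂c_i = Σα_j − 1 = 2.44 > 0, so everyone contributes w_i; G^SO = 56, W^SO = 56 + 2.44·56 = 192.64.
Deadweight loss = 102.48.

102.48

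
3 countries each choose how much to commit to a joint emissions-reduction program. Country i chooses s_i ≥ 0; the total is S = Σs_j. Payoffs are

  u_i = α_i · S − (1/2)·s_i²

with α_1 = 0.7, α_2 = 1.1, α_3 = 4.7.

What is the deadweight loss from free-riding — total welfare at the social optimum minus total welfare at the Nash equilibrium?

Country i's FOC: ∂u_i/∂s_i = α_i − s_i = 0, so s_i* = α_i.
NE contributions = (0.7, 1.1, 4.7); S = 6.5.
W^NE = (Σα)·S − ½Σα_i² = 6.5² − ½·23.79 = 30.355.
Planner sets s_i = Σα_j = 6.5 for every i, so S^SO = 3·6.5 = 19.5.
W^SO = (Σα)·S^SO − ½·3·(Σα)² = (3/2)·6.5² = 63.375.
Deadweight loss = W^SO − W^NE = 33.02.

33.02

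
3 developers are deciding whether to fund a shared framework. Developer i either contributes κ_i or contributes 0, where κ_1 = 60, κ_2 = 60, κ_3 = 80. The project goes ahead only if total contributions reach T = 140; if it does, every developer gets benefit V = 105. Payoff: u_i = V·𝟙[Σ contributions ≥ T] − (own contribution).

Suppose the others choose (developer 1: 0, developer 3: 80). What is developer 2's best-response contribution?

Others' total = 80. Contributing 60 brings total to 140 ≥ 140: gain V − κ_2 = 45.
Best response: 60.

60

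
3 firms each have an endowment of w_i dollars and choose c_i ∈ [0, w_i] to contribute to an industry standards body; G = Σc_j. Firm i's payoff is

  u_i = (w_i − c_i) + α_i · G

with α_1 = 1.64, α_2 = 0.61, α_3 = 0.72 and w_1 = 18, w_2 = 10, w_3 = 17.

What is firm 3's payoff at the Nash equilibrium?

∂u_i/∂c_i = α_i − 1, so firm i contributes w_i if α_i > 1, else 0.
α_i > 1 for i ∈ {1}; NE contributions (18, 0, 0), G = 18.
u_3 = (17 − 0) + 0.72·18 = 29.96.

29.96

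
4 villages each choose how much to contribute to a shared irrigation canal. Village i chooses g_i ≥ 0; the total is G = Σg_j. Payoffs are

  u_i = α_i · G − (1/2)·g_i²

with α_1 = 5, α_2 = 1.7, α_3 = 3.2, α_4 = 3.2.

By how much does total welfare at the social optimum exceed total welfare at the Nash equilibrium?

195.795

Village i's FOC: ∂u_i/∂g_i = α_i − g_i = 0, so g_i* = α_i.
NE contributions = (5, 1.7, 3.2, 3.2); G = 13.1.
W^NE = (Σα)·G − ½Σα_i² = 13.1² − ½·48.37 = 147.425.
Planner sets g_i = Σα_j = 13.1 for every i, so G^SO = 4·13.1 = 52.4.
W^SO = (Σα)·G^SO − ½·4·(Σα)² = (4/2)·13.1² = 343.22.
Deadweight loss = W^SO − W^NE = 195.795.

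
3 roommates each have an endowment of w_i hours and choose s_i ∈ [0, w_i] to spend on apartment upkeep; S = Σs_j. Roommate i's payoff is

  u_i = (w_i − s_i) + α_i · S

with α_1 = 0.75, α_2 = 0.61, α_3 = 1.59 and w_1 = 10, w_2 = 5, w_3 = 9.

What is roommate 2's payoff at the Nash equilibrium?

∂u_i/∂s_i = α_i − 1, so roommate i contributes w_i if α_i > 1, else 0.
α_i > 1 for i ∈ {3}; NE contributions (0, 0, 9), S = 9.
u_2 = (5 − 0) + 0.61·9 = 10.49.

10.49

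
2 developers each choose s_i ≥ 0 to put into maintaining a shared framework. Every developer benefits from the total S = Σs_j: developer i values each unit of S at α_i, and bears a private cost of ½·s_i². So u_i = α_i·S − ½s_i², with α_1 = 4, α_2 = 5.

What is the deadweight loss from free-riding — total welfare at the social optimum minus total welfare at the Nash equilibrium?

20.5

Developer i's FOC: ∂u_i/∂s_i = α_i − s_i = 0, so s_i* = α_i.
NE contributions = (4, 5); S = 9.
W^NE = (Σα)·S − ½Σα_i² = 9² − ½·41 = 60.5.
Planner sets s_i = Σα_j = 9 for every i, so S^SO = 2·9 = 18.
W^SO = (Σα)·S^SO − ½·2·(Σα)² = (2/2)·9² = 81.
Deadweight loss = W^SO − W^NE = 20.5.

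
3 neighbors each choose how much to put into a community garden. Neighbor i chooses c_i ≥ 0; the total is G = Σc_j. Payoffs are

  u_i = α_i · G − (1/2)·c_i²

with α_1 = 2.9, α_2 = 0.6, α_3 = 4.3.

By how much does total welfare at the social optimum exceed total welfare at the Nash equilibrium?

Neighbor i's FOC: ∂u_i/∂c_i = α_i − c_i = 0, so c_i* = α_i.
NE contributions = (2.9, 0.6, 4.3); G = 7.8.
W^NE = (Σα)·G − ½Σα_i² = 7.8² − ½·27.26 = 47.21.
Planner sets c_i = Σα_j = 7.8 for every i, so G^SO = 3·7.8 = 23.4.
W^SO = (Σα)·G^SO − ½·3·(Σα)² = (3/2)·7.8² = 91.26.
Deadweight loss = W^SO − W^NE = 44.05.

44.05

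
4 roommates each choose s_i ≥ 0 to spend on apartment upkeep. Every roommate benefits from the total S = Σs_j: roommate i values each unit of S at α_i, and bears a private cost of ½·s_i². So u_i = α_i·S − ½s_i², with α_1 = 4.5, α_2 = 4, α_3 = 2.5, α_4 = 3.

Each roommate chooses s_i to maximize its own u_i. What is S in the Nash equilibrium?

14

Roommate i's FOC: ∂u_i/∂s_i = α_i − s_i = 0, so s_i* = α_i.
NE contributions = (4.5, 4, 2.5, 3); S = 14.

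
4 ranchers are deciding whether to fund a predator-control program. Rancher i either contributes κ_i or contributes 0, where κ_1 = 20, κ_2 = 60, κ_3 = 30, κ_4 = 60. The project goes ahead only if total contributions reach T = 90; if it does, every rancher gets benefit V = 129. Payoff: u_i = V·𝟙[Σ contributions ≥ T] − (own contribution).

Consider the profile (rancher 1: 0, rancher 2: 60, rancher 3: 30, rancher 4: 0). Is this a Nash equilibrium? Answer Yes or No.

Total = 90 ≥ 90: provided.
Rancher 1 (pledges 0, payoff 129): pledging 20 → total 110, payoff 109. No gain.
Rancher 2 (pledges 60, payoff 69): dropping to 0 → total 30, payoff 0. No gain.
Rancher 3 (pledges 30, payoff 99): dropping to 0 → total 60, payoff 0. No gain.
Rancher 4 (pledges 0, payoff 129): pledging 60 → total 150, payoff 69. No gain.

Yes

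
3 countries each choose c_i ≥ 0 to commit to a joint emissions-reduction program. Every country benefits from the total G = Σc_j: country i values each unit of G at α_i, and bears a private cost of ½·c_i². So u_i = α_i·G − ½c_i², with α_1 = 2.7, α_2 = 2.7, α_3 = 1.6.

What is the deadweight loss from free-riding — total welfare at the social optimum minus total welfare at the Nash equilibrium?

Country i's FOC: ∂u_i/∂c_i = α_i − c_i = 0, so c_i* = α_i.
NE contributions = (2.7, 2.7, 1.6); G = 7.
W^NE = (Σα)·G − ½Σα_i² = 7² − ½·17.14 = 40.43.
Planner sets c_i = Σα_j = 7 for every i, so G^SO = 3·7 = 21.
W^SO = (Σα)·G^SO − ½·3·(Σα)² = (3/2)·7² = 73.5.
Deadweight loss = W^SO − W^NE = 33.07.

33.07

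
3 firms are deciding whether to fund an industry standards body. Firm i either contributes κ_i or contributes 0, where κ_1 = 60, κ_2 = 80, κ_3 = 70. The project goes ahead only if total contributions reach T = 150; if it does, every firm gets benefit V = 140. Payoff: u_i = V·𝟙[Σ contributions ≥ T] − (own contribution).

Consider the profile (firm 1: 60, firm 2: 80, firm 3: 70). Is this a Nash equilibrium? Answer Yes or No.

No

Total = 210 ≥ 150: provided.
Firm 1 (pledges 60, payoff 80): dropping to 0 → total 150, payoff 140. Profitable deviation.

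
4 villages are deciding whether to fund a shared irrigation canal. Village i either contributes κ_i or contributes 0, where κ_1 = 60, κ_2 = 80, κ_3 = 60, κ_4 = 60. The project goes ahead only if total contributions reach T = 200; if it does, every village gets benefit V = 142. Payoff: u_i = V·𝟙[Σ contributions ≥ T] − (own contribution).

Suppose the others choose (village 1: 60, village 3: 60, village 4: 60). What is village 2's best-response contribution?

Others' total = 180. Contributing 80 brings total to 260 ≥ 200: gain V − κ_2 = 62.
Best response: 80.

80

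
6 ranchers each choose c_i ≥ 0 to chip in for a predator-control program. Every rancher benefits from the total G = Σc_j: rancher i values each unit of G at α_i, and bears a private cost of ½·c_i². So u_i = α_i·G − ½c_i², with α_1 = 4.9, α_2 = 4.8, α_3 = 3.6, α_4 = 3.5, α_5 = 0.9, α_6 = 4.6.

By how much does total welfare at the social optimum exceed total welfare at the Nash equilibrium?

Rancher i's FOC: ∂u_i/∂c_i = α_i − c_i = 0, so c_i* = α_i.
NE contributions = (4.9, 4.8, 3.6, 3.5, 0.9, 4.6); G = 22.3.
W^NE = (Σα)·G − ½Σα_i² = 22.3² − ½·94.23 = 450.175.
Planner sets c_i = Σα_j = 22.3 for every i, so G^SO = 6·22.3 = 133.8.
W^SO = (Σα)·G^SO − ½·6·(Σα)² = (6/2)·22.3² = 1491.87.
Deadweight loss = W^SO − W^NE = 1041.695.

1041.695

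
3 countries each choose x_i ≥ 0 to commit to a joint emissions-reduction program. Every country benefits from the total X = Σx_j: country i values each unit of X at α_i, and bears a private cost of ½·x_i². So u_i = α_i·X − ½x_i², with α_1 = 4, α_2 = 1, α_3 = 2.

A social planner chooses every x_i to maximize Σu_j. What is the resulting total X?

Planner FOC: ∂(Σu_j)/∂x_i = (Σα_j) − x_i = 0, so x_i^SO = Σα_j = 7 for every i; X^SO = 21.

21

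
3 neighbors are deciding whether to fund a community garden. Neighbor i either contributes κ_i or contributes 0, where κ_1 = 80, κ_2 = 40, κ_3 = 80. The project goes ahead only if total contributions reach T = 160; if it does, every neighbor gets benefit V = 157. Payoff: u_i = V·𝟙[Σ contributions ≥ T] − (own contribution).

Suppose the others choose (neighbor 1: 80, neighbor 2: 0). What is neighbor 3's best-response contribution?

Others' total = 80. Contributing 80 brings total to 160 ≥ 160: gain V − κ_3 = 77.
Best response: 80.

80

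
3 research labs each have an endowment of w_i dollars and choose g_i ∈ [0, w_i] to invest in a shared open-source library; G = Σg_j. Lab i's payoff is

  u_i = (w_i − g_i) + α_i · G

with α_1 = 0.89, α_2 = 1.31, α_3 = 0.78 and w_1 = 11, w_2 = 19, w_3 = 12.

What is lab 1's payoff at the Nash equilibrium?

∂u_i/∂g_i = α_i − 1, so lab i contributes w_i if α_i > 1, else 0.
α_i > 1 for i ∈ {2}; NE contributions (0, 19, 0), G = 19.
u_1 = (11 − 0) + 0.89·19 = 27.91.

27.91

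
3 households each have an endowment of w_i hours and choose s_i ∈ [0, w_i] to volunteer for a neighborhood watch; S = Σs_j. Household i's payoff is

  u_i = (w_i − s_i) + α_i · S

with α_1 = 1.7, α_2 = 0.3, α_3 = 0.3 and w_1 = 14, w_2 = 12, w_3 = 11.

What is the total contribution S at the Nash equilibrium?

14

∂u_i/∂s_i = α_i − 1, so household i contributes w_i if α_i > 1, else 0.
α_i > 1 for i ∈ {1}; NE contributions (14, 0, 0), S = 14.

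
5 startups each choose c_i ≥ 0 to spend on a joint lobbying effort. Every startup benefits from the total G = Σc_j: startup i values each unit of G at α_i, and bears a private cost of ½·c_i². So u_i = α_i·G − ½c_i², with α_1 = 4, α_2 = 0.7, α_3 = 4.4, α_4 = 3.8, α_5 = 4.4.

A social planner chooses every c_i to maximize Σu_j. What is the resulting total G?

Planner FOC: ∂(Σu_j)/∂c_i = (Σα_j) − c_i = 0, so c_i^SO = Σα_j = 17.3 for every i; G^SO = 86.5.

86.5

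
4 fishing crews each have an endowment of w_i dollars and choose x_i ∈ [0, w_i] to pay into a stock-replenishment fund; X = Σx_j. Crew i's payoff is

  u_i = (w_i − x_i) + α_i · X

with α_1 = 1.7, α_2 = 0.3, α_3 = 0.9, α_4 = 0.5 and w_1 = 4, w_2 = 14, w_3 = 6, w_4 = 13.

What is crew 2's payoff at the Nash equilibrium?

∂u_i/∂x_i = α_i − 1, so crew i contributes w_i if α_i > 1, else 0.
α_i > 1 for i ∈ {1}; NE contributions (4, 0, 0, 0), X = 4.
u_2 = (14 − 0) + 0.3·4 = 15.2.

15.2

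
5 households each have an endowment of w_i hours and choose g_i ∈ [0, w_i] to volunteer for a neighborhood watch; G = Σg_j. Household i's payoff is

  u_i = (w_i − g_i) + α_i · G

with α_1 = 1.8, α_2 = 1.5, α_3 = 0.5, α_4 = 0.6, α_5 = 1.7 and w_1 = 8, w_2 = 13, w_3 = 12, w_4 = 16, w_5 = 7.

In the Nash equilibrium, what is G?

∂u_i/∂g_i = α_i − 1, so household i contributes w_i if α_i > 1, else 0.
α_i > 1 for i ∈ {1, 2, 5}; NE contributions (8, 13, 0, 0, 7), G = 28.

28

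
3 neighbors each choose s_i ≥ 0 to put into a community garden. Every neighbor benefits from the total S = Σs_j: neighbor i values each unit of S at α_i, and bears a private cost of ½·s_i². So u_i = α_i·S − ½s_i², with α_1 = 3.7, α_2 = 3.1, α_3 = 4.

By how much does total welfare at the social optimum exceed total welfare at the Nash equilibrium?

77.97

Neighbor i's FOC: ∂u_i/∂s_i = α_i − s_i = 0, so s_i* = α_i.
NE contributions = (3.7, 3.1, 4); S = 10.8.
W^NE = (Σα)·S − ½Σα_i² = 10.8² − ½·39.3 = 96.99.
Planner sets s_i = Σα_j = 10.8 for every i, so S^SO = 3·10.8 = 32.4.
W^SO = (Σα)·S^SO − ½·3·(Σα)² = (3/2)·10.8² = 174.96.
Deadweight loss = W^SO − W^NE = 77.97.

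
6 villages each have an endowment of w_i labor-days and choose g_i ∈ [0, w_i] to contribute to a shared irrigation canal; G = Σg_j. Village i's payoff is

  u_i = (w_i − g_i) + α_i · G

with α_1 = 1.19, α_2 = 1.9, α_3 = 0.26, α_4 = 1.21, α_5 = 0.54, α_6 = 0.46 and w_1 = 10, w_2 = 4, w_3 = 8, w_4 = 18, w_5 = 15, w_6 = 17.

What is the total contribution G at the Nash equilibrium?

32

∂u_i/∂g_i = α_i − 1, so village i contributes w_i if α_i > 1, else 0.
α_i > 1 for i ∈ {1, 2, 4}; NE contributions (10, 4, 0, 18, 0, 0), G = 32.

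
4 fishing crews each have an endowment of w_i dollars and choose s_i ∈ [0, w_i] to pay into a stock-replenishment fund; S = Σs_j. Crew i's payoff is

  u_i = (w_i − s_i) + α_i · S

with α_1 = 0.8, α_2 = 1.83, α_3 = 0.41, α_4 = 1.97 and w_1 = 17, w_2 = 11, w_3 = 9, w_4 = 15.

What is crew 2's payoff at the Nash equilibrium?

∂u_i/∂s_i = α_i − 1, so crew i contributes w_i if α_i > 1, else 0.
α_i > 1 for i ∈ {2, 4}; NE contributions (0, 11, 0, 15), S = 26.
u_2 = (11 − 11) + 1.83·26 = 47.58.

47.58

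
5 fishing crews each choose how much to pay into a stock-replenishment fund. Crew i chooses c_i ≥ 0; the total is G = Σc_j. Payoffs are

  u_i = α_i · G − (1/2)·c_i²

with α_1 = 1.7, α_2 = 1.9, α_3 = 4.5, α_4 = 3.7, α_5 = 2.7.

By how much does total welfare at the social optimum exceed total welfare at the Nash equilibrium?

Crew i's FOC: ∂u_i/∂c_i = α_i − c_i = 0, so c_i* = α_i.
NE contributions = (1.7, 1.9, 4.5, 3.7, 2.7); G = 14.5.
W^NE = (Σα)·G − ½Σα_i² = 14.5² − ½·47.73 = 186.385.
Planner sets c_i = Σα_j = 14.5 for every i, so G^SO = 5·14.5 = 72.5.
W^SO = (Σα)·G^SO − ½·5·(Σα)² = (5/2)·14.5² = 525.625.
Deadweight loss = W^SO − W^NE = 339.24.

339.24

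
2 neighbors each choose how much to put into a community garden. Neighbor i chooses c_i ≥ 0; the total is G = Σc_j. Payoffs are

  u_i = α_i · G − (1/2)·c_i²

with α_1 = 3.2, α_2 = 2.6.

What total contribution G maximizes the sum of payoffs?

Planner FOC: ∂(Σu_j)/∂c_i = (Σα_j) − c_i = 0, so c_i^SO = Σα_j = 5.8 for every i; G^SO = 11.6.

11.6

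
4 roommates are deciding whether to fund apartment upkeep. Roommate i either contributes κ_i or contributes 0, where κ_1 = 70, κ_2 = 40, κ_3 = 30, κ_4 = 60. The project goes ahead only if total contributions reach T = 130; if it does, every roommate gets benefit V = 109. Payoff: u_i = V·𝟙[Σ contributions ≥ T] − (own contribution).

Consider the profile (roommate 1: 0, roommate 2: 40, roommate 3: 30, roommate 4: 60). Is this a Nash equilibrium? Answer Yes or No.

Total = 130 ≥ 130: provided.
Roommate 1 (pledges 0, payoff 109): pledging 70 → total 200, payoff 39. No gain.
Roommate 2 (pledges 40, payoff 69): dropping to 0 → total 90, payoff 0. No gain.
Roommate 3 (pledges 30, payoff 79): dropping to 0 → total 100, payoff 0. No gain.
Roommate 4 (pledges 60, payoff 49): dropping to 0 → total 70, payoff 0. No gain.

Yes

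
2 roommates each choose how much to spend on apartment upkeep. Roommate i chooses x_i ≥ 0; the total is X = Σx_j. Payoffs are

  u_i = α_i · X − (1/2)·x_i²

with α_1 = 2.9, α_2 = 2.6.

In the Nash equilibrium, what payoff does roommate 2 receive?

Roommate i's FOC: ∂u_i/∂x_i = α_i − x_i = 0, so x_i* = α_i.
NE contributions = (2.9, 2.6); X = 5.5.
u_2 = α_2·X − ½·(x_2)² = 2.6·5.5 − ½·2.6² = 10.92.

10.92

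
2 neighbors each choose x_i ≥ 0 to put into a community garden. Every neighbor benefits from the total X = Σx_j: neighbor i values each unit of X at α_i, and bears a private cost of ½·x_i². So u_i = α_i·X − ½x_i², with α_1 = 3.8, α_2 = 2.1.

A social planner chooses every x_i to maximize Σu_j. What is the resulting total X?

11.8

Planner FOC: ∂(Σu_j)/∂x_i = (Σα_j) − x_i = 0, so x_i^SO = Σα_j = 5.9 for every i; X^SO = 11.8.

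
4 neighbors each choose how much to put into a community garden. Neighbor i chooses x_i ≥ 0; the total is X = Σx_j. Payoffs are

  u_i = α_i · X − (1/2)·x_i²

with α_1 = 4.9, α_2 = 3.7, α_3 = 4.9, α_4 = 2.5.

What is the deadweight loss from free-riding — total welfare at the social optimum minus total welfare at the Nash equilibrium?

Neighbor i's FOC: ∂u_i/∂x_i = α_i − x_i = 0, so x_i* = α_i.
NE contributions = (4.9, 3.7, 4.9, 2.5); X = 16.
W^NE = (Σα)·X − ½Σα_i² = 16² − ½·67.96 = 222.02.
Planner sets x_i = Σα_j = 16 for every i, so X^SO = 4·16 = 64.
W^SO = (Σα)·X^SO − ½·4·(Σα)² = (4/2)·16² = 512.
Deadweight loss = W^SO − W^NE = 289.98.

289.98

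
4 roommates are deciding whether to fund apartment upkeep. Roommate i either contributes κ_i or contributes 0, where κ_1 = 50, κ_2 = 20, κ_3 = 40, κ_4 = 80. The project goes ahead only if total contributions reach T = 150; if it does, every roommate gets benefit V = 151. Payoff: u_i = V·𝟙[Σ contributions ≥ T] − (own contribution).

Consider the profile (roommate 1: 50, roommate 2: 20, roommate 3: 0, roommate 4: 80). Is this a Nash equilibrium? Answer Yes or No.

Yes

Total = 150 ≥ 150: provided.
Roommate 1 (pledges 50, payoff 101): dropping to 0 → total 100, payoff 0. No gain.
Roommate 2 (pledges 20, payoff 131): dropping to 0 → total 130, payoff 0. No gain.
Roommate 3 (pledges 0, payoff 151): pledging 40 → total 190, payoff 111. No gain.
Roommate 4 (pledges 80, payoff 71): dropping to 0 → total 70, payoff 0. No gain.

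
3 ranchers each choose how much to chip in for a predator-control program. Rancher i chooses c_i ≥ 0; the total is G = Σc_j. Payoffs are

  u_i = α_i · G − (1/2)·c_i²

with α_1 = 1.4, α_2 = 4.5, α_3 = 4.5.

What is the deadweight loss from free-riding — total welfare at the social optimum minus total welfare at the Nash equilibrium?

Rancher i's FOC: ∂u_i/∂c_i = α_i − c_i = 0, so c_i* = α_i.
NE contributions = (1.4, 4.5, 4.5); G = 10.4.
W^NE = (Σα)·G − ½Σα_i² = 10.4² − ½·42.46 = 86.93.
Planner sets c_i = Σα_j = 10.4 for every i, so G^SO = 3·10.4 = 31.2.
W^SO = (Σα)·G^SO − ½·3·(Σα)² = (3/2)·10.4² = 162.24.
Deadweight loss = W^SO − W^NE = 75.31.

75.31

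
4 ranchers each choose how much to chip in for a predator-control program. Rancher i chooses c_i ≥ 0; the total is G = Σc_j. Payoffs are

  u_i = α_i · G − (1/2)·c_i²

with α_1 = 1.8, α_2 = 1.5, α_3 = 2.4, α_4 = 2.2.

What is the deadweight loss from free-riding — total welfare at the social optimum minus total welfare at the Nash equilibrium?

Rancher i's FOC: ∂u_i/∂c_i = α_i − c_i = 0, so c_i* = α_i.
NE contributions = (1.8, 1.5, 2.4, 2.2); G = 7.9.
W^NE = (Σα)·G − ½Σα_i² = 7.9² − ½·16.09 = 54.365.
Planner sets c_i = Σα_j = 7.9 for every i, so G^SO = 4·7.9 = 31.6.
W^SO = (Σα)·G^SO − ½·4·(Σα)² = (4/2)·7.9² = 124.82.
Deadweight loss = W^SO − W^NE = 70.455.

70.455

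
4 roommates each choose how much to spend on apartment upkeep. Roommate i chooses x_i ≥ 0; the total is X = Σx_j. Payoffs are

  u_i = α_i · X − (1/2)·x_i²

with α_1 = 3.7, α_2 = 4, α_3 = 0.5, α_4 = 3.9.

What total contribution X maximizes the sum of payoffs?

Planner FOC: ∂(Σu_j)/∂x_i = (Σα_j) − x_i = 0, so x_i^SO = Σα_j = 12.1 for every i; X^SO = 48.4.

48.4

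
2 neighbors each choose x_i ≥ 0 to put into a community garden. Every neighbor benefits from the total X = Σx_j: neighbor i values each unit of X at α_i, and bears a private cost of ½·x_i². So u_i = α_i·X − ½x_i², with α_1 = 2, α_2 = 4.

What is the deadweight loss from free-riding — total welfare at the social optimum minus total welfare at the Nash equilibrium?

10

Neighbor i's FOC: ∂u_i/∂x_i = α_i − x_i = 0, so x_i* = α_i.
NE contributions = (2, 4); X = 6.
W^NE = (Σα)·X − ½Σα_i² = 6² − ½·20 = 26.
Planner sets x_i = Σα_j = 6 for every i, so X^SO = 2·6 = 12.
W^SO = (Σα)·X^SO − ½·2·(Σα)² = (2/2)·6² = 36.
Deadweight loss = W^SO − W^NE = 10.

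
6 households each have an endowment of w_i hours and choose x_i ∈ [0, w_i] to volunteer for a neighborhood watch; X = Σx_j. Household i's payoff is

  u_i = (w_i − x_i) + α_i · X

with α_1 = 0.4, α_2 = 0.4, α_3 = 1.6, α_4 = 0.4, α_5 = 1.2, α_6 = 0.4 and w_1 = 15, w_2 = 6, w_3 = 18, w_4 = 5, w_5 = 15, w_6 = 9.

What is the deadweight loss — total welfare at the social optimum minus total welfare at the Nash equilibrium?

∂u_i/∂x_i = α_i − 1, so household i contributes w_i if α_i > 1, else 0.
α_i > 1 for i ∈ {3, 5}; NE contributions (0, 0, 18, 0, 15, 0), X = 33.
W^NE = Σw_i − X^NE + (Σα_i)·X^NE = 68 + 3.4·33 = 180.2.
Planner: ∂(Σu_j)/∂x_i = Σα_j − 1 = 3.4 > 0, so everyone contributes w_i; X^SO = 68, W^SO = 68 + 3.4·68 = 299.2.
Deadweight loss = 119.

119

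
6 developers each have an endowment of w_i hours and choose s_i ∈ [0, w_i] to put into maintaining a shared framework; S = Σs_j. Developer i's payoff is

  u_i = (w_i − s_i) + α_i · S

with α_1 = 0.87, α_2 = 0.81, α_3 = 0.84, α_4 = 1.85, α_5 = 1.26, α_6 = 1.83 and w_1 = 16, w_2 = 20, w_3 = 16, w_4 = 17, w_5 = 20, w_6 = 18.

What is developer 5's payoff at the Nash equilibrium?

69.3

∂u_i/∂s_i = α_i − 1, so developer i contributes w_i if α_i > 1, else 0.
α_i > 1 for i ∈ {4, 5, 6}; NE contributions (0, 0, 0, 17, 20, 18), S = 55.
u_5 = (20 − 20) + 1.26·55 = 69.3.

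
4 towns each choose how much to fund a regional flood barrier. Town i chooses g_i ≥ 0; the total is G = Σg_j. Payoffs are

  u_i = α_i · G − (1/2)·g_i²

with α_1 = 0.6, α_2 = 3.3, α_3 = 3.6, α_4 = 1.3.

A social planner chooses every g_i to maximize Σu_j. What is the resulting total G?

Planner FOC: ∂(Σu_j)/∂g_i = (Σα_j) − g_i = 0, so g_i^SO = Σα_j = 8.8 for every i; G^SO = 35.2.

35.2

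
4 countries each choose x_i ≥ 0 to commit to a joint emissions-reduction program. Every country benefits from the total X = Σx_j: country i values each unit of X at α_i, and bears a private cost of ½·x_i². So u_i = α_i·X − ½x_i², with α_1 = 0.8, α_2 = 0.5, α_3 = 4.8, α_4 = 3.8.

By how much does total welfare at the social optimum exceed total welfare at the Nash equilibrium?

Country i's FOC: ∂u_i/∂x_i = α_i − x_i = 0, so x_i* = α_i.
NE contributions = (0.8, 0.5, 4.8, 3.8); X = 9.9.
W^NE = (Σα)·X − ½Σα_i² = 9.9² − ½·38.37 = 78.825.
Planner sets x_i = Σα_j = 9.9 for every i, so X^SO = 4·9.9 = 39.6.
W^SO = (Σα)·X^SO − ½·4·(Σα)² = (4/2)·9.9² = 196.02.
Deadweight loss = W^SO − W^NE = 117.195.

117.195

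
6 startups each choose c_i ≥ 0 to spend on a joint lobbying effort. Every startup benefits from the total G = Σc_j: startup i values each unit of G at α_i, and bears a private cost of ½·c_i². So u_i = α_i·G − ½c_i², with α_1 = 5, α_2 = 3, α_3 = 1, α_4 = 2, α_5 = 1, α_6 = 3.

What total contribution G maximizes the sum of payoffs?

Planner FOC: ∂(Σu_j)/∂c_i = (Σα_j) − c_i = 0, so c_i^SO = Σα_j = 15 for every i; G^SO = 90.

90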